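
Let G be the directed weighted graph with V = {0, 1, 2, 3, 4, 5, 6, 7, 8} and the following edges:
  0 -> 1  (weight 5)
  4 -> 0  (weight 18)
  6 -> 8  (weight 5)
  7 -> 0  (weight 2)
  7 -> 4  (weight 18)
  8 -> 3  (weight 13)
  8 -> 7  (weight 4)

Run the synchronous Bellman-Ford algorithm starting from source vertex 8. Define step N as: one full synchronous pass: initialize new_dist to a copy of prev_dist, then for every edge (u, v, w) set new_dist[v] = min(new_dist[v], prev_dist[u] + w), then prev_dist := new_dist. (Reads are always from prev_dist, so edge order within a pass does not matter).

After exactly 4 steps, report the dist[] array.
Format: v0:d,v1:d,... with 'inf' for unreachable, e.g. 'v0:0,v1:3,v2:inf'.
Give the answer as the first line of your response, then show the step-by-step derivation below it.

v0:6,v1:11,v2:inf,v3:13,v4:22,v5:inf,v6:inf,v7:4,v8:0

step 1: dist = v0:inf,v1:inf,v2:inf,v3:13,v4:inf,v5:inf,v6:inf,v7:4,v8:0
step 2: dist = v0:6,v1:inf,v2:inf,v3:13,v4:22,v5:inf,v6:inf,v7:4,v8:0
step 3: dist = v0:6,v1:11,v2:inf,v3:13,v4:22,v5:inf,v6:inf,v7:4,v8:0
step 4: dist = v0:6,v1:11,v2:inf,v3:13,v4:22,v5:inf,v6:inf,v7:4,v8:0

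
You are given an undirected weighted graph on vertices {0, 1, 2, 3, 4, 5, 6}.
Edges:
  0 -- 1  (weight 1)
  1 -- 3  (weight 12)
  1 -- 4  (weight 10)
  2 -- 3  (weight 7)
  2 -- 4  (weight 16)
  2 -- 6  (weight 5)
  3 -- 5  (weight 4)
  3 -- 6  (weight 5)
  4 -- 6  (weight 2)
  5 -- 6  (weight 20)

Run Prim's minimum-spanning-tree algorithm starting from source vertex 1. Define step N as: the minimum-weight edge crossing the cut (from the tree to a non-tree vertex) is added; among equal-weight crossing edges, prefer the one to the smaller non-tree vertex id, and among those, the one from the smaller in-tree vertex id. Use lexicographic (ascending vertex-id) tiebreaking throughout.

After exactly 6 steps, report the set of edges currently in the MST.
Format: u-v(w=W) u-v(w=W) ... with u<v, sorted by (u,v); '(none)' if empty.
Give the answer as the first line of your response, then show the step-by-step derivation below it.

0-1(w=1) 1-4(w=10) 2-6(w=5) 3-5(w=4) 3-6(w=5) 4-6(w=2)

step 1: add edge 0-1 (w=1); MST = {0-1(w=1)}
step 2: add edge 1-4 (w=10); MST = {0-1(w=1) 1-4(w=10)}
step 3: add edge 4-6 (w=2); MST = {0-1(w=1) 1-4(w=10) 4-6(w=2)}
step 4: add edge 2-6 (w=5); MST = {0-1(w=1) 1-4(w=10) 2-6(w=5) 4-6(w=2)}
step 5: add edge 3-6 (w=5); MST = {0-1(w=1) 1-4(w=10) 2-6(w=5) 3-6(w=5) 4-6(w=2)}
step 6: add edge 3-5 (w=4); MST = {0-1(w=1) 1-4(w=10) 2-6(w=5) 3-5(w=4) 3-6(w=5) 4-6(w=2)}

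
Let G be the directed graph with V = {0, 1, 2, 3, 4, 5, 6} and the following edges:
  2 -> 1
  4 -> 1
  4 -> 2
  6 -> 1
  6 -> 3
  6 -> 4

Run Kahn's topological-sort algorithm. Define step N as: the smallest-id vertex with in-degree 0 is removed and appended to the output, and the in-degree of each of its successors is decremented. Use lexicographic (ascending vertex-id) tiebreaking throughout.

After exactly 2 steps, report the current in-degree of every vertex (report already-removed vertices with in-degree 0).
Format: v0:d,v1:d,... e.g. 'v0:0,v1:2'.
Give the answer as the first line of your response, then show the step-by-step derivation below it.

v0:0,v1:3,v2:1,v3:1,v4:1,v5:0,v6:0

step 1: output 0; order=[0]; indeg=(0,3,1,1,1,0,0)
step 2: output 5; order=[0,5]; indeg=(0,3,1,1,1,0,0)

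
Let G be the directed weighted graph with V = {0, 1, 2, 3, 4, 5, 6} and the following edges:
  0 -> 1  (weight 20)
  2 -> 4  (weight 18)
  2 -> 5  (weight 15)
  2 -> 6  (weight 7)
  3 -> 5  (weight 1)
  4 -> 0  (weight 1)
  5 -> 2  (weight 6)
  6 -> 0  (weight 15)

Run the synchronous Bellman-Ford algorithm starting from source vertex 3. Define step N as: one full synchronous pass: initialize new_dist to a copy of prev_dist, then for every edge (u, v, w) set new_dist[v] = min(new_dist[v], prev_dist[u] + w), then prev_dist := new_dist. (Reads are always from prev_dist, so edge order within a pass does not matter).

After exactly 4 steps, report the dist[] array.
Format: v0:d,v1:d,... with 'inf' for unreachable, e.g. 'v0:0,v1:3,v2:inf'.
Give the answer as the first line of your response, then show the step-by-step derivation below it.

v0:26,v1:inf,v2:7,v3:0,v4:25,v5:1,v6:14

step 1: dist = v0:inf,v1:inf,v2:inf,v3:0,v4:inf,v5:1,v6:inf
step 2: dist = v0:inf,v1:inf,v2:7,v3:0,v4:inf,v5:1,v6:inf
step 3: dist = v0:inf,v1:inf,v2:7,v3:0,v4:25,v5:1,v6:14
step 4: dist = v0:26,v1:inf,v2:7,v3:0,v4:25,v5:1,v6:14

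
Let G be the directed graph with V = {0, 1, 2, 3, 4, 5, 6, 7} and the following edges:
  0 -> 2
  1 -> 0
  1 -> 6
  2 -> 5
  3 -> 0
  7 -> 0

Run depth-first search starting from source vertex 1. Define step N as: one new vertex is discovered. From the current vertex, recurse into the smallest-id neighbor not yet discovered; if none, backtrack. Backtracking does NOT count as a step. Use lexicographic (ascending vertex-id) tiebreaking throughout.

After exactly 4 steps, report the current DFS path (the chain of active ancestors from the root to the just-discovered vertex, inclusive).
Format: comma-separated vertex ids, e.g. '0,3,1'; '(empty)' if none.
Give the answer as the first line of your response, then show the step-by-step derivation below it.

1,0,2,5

step 1: discover 1; path=1; order=1
step 2: discover 0; path=1>0; order=1,0
step 3: discover 2; path=1>0>2; order=1,0,2
step 4: discover 5; path=1>0>2>5; order=1,0,2,5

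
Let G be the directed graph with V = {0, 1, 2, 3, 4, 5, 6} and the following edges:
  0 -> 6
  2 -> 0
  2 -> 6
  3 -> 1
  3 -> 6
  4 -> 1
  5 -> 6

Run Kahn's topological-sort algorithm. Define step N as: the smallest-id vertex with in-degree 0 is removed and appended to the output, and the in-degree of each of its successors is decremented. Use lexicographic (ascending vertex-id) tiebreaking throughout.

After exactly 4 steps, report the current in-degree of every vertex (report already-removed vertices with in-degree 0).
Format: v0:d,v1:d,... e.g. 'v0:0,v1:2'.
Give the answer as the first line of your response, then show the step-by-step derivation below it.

v0:0,v1:0,v2:0,v3:0,v4:0,v5:0,v6:1

step 1: output 2; order=[2]; indeg=(0,2,0,0,0,0,3)
step 2: output 0; order=[2,0]; indeg=(0,2,0,0,0,0,2)
step 3: output 3; order=[2,0,3]; indeg=(0,1,0,0,0,0,1)
step 4: output 4; order=[2,0,3,4]; indeg=(0,0,0,0,0,0,1)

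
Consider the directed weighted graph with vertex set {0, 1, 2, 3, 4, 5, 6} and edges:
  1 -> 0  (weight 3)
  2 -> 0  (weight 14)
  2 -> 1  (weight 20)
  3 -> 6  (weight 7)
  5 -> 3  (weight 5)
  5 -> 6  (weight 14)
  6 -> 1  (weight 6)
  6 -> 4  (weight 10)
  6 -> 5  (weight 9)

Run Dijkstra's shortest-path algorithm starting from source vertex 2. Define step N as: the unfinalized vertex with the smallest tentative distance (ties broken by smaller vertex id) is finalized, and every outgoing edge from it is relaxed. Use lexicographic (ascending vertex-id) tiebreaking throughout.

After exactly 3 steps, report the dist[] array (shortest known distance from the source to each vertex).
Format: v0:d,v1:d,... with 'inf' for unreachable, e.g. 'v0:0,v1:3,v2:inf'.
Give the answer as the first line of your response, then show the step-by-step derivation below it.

v0:14,v1:20,v2:0,v3:inf,v4:inf,v5:inf,v6:inf

step 1: dist = v0:14,v1:20,v2:0,v3:inf,v4:inf,v5:inf,v6:inf
step 2: dist = v0:14,v1:20,v2:0,v3:inf,v4:inf,v5:inf,v6:inf
step 3: dist = v0:14,v1:20,v2:0,v3:inf,v4:inf,v5:inf,v6:inf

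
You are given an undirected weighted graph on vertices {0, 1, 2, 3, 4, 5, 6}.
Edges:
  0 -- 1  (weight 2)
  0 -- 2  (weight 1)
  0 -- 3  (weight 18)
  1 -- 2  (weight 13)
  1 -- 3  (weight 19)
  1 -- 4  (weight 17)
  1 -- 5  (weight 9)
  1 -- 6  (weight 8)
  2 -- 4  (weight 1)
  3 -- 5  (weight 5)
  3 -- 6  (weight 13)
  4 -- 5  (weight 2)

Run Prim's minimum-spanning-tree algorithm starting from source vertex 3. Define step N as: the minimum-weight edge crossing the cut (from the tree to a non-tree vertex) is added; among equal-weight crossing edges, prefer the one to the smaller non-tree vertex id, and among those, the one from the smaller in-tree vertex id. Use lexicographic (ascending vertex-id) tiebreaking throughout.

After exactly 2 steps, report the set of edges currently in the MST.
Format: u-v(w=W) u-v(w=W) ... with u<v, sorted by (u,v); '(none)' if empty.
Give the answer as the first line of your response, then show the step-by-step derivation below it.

3-5(w=5) 4-5(w=2)

step 1: add edge 3-5 (w=5); MST = {3-5(w=5)}
step 2: add edge 4-5 (w=2); MST = {3-5(w=5) 4-5(w=2)}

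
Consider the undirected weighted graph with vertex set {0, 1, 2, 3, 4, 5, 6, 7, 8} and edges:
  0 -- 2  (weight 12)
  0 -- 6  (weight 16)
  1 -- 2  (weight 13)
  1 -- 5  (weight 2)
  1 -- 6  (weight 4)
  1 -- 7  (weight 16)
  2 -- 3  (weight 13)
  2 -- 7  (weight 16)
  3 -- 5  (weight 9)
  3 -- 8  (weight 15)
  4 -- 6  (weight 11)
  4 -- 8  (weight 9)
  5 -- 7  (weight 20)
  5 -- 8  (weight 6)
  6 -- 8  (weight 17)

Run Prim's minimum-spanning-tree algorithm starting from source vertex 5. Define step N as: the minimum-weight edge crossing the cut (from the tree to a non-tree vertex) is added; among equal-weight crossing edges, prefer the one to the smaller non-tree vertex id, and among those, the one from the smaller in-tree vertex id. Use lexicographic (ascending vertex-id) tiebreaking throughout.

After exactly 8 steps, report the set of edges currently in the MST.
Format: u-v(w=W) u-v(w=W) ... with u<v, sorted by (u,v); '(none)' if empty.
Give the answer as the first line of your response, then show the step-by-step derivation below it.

0-2(w=12) 1-2(w=13) 1-5(w=2) 1-6(w=4) 1-7(w=16) 3-5(w=9) 4-8(w=9) 5-8(w=6)

step 1: add edge 1-5 (w=2); MST = {1-5(w=2)}
step 2: add edge 1-6 (w=4); MST = {1-5(w=2) 1-6(w=4)}
step 3: add edge 5-8 (w=6); MST = {1-5(w=2) 1-6(w=4) 5-8(w=6)}
step 4: add edge 3-5 (w=9); MST = {1-5(w=2) 1-6(w=4) 3-5(w=9) 5-8(w=6)}
step 5: add edge 4-8 (w=9); MST = {1-5(w=2) 1-6(w=4) 3-5(w=9) 4-8(w=9) 5-8(w=6)}
step 6: add edge 1-2 (w=13); MST = {1-2(w=13) 1-5(w=2) 1-6(w=4) 3-5(w=9) 4-8(w=9) 5-8(w=6)}
step 7: add edge 0-2 (w=12); MST = {0-2(w=12) 1-2(w=13) 1-5(w=2) 1-6(w=4) 3-5(w=9) 4-8(w=9) 5-8(w=6)}
step 8: add edge 1-7 (w=16); MST = {0-2(w=12) 1-2(w=13) 1-5(w=2) 1-6(w=4) 1-7(w=16) 3-5(w=9) 4-8(w=9) 5-8(w=6)}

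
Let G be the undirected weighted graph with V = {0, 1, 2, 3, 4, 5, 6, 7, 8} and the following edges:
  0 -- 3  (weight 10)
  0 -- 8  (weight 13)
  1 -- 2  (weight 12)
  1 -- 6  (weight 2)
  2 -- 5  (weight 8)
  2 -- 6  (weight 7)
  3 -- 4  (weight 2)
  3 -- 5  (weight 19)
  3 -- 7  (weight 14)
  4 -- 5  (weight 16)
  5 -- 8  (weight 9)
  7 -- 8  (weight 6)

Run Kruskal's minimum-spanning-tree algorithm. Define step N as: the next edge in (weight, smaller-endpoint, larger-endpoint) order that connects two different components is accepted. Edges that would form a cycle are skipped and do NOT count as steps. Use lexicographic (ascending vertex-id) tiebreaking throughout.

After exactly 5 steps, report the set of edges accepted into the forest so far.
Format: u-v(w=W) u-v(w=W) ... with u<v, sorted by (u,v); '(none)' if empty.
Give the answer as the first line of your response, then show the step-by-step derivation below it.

1-6(w=2) 2-5(w=8) 2-6(w=7) 3-4(w=2) 7-8(w=6)

step 1: add edge 1-6 (w=2); MST = {1-6(w=2)}
step 2: add edge 3-4 (w=2); MST = {1-6(w=2) 3-4(w=2)}
step 3: add edge 7-8 (w=6); MST = {1-6(w=2) 3-4(w=2) 7-8(w=6)}
step 4: add edge 2-6 (w=7); MST = {1-6(w=2) 2-6(w=7) 3-4(w=2) 7-8(w=6)}
step 5: add edge 2-5 (w=8); MST = {1-6(w=2) 2-5(w=8) 2-6(w=7) 3-4(w=2) 7-8(w=6)}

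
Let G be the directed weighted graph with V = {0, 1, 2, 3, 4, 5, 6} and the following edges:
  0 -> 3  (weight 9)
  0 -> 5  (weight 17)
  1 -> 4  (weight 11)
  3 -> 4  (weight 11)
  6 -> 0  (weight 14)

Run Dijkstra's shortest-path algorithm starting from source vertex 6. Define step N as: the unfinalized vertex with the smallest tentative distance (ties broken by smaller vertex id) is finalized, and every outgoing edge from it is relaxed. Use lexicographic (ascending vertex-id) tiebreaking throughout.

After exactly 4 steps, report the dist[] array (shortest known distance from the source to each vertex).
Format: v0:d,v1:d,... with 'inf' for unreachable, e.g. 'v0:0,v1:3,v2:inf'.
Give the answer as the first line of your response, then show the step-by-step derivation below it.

v0:14,v1:inf,v2:inf,v3:23,v4:34,v5:31,v6:0

step 1: dist = v0:14,v1:inf,v2:inf,v3:inf,v4:inf,v5:inf,v6:0
step 2: dist = v0:14,v1:inf,v2:inf,v3:23,v4:inf,v5:31,v6:0
step 3: dist = v0:14,v1:inf,v2:inf,v3:23,v4:34,v5:31,v6:0
step 4: dist = v0:14,v1:inf,v2:inf,v3:23,v4:34,v5:31,v6:0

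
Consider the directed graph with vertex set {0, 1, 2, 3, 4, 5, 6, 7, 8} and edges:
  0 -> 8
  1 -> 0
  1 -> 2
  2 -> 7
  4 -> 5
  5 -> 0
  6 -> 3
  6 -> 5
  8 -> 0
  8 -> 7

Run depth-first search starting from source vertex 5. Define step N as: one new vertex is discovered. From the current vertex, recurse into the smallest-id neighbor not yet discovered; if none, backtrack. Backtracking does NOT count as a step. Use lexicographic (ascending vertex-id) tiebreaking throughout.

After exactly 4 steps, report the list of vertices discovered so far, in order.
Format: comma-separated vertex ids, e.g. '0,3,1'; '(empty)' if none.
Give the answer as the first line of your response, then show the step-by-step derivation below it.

5,0,8,7

step 1: discover 5; path=5; order=5
step 2: discover 0; path=5>0; order=5,0
step 3: discover 8; path=5>0>8; order=5,0,8
step 4: discover 7; path=5>0>8>7; order=5,0,8,7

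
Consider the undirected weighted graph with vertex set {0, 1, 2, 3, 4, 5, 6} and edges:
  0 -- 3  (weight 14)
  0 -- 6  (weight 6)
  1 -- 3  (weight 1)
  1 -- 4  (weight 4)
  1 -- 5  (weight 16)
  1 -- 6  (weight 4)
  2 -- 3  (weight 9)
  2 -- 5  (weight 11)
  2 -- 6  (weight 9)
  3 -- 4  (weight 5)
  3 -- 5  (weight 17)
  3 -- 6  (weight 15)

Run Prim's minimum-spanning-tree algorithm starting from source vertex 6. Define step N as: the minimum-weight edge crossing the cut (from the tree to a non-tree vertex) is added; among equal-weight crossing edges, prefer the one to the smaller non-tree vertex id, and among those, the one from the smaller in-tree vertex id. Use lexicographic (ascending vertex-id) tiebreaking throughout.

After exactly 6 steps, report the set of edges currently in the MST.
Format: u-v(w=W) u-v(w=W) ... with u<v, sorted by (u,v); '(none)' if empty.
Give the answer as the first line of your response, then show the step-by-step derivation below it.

0-6(w=6) 1-3(w=1) 1-4(w=4) 1-6(w=4) 2-3(w=9) 2-5(w=11)

step 1: add edge 1-6 (w=4); MST = {1-6(w=4)}
step 2: add edge 1-3 (w=1); MST = {1-3(w=1) 1-6(w=4)}
step 3: add edge 1-4 (w=4); MST = {1-3(w=1) 1-4(w=4) 1-6(w=4)}
step 4: add edge 0-6 (w=6); MST = {0-6(w=6) 1-3(w=1) 1-4(w=4) 1-6(w=4)}
step 5: add edge 2-3 (w=9); MST = {0-6(w=6) 1-3(w=1) 1-4(w=4) 1-6(w=4) 2-3(w=9)}
step 6: add edge 2-5 (w=11); MST = {0-6(w=6) 1-3(w=1) 1-4(w=4) 1-6(w=4) 2-3(w=9) 2-5(w=11)}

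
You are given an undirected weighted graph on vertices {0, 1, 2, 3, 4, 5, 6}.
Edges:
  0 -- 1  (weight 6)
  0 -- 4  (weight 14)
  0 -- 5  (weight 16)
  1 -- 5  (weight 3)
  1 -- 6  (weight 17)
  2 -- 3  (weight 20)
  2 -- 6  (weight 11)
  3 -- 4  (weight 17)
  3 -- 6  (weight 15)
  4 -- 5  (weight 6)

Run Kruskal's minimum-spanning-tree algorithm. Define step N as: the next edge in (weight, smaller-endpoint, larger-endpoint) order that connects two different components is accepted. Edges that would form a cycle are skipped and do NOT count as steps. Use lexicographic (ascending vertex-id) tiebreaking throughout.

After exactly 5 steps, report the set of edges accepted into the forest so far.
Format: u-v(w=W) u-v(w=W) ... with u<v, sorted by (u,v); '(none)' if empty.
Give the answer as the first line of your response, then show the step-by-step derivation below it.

0-1(w=6) 1-5(w=3) 2-6(w=11) 3-6(w=15) 4-5(w=6)

step 1: add edge 1-5 (w=3); MST = {1-5(w=3)}
step 2: add edge 0-1 (w=6); MST = {0-1(w=6) 1-5(w=3)}
step 3: add edge 4-5 (w=6); MST = {0-1(w=6) 1-5(w=3) 4-5(w=6)}
step 4: add edge 2-6 (w=11); MST = {0-1(w=6) 1-5(w=3) 2-6(w=11) 4-5(w=6)}
step 5: add edge 3-6 (w=15); MST = {0-1(w=6) 1-5(w=3) 2-6(w=11) 3-6(w=15) 4-5(w=6)}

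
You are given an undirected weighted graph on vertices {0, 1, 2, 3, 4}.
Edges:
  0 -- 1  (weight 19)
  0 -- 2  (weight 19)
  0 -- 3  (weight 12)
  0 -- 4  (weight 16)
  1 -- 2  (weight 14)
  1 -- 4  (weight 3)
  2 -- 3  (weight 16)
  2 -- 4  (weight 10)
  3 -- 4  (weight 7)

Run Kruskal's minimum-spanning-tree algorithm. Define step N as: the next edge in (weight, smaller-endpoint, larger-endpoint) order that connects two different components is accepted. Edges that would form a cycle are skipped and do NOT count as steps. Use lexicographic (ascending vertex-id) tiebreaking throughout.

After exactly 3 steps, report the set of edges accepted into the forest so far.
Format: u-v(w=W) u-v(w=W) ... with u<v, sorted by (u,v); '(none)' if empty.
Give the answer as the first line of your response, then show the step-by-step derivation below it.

1-4(w=3) 2-4(w=10) 3-4(w=7)

step 1: add edge 1-4 (w=3); MST = {1-4(w=3)}
step 2: add edge 3-4 (w=7); MST = {1-4(w=3) 3-4(w=7)}
step 3: add edge 2-4 (w=10); MST = {1-4(w=3) 2-4(w=10) 3-4(w=7)}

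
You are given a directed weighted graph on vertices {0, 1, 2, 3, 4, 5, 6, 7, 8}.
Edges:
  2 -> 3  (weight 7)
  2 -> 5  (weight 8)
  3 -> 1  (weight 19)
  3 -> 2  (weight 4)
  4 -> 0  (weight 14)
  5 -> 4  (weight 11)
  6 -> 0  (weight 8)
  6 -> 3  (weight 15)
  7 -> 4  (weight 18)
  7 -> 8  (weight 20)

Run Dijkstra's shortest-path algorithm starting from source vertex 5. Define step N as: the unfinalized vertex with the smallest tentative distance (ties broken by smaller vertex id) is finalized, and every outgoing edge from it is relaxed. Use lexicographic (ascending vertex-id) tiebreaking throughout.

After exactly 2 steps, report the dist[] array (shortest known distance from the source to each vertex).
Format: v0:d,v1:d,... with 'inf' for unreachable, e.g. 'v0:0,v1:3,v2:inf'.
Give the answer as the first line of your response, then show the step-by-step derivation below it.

v0:25,v1:inf,v2:inf,v3:inf,v4:11,v5:0,v6:inf,v7:inf,v8:inf

step 1: dist = v0:inf,v1:inf,v2:inf,v3:inf,v4:11,v5:0,v6:inf,v7:inf,v8:inf
step 2: dist = v0:25,v1:inf,v2:inf,v3:inf,v4:11,v5:0,v6:inf,v7:inf,v8:inf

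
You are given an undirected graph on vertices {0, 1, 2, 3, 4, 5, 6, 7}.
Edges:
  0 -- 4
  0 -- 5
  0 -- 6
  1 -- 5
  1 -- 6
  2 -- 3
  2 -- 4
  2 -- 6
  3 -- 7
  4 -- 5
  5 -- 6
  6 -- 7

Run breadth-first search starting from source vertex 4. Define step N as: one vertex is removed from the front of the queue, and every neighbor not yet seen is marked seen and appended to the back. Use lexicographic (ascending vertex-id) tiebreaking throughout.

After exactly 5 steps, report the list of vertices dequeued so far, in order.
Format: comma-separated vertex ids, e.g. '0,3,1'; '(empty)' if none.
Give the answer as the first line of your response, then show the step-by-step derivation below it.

4,0,2,5,6

step 1: dequeue 4; queue=[0,2,5]; order=4
step 2: dequeue 0; queue=[2,5,6]; order=4,0
step 3: dequeue 2; queue=[5,6,3]; order=4,0,2
step 4: dequeue 5; queue=[6,3,1]; order=4,0,2,5
step 5: dequeue 6; queue=[3,1,7]; order=4,0,2,5,6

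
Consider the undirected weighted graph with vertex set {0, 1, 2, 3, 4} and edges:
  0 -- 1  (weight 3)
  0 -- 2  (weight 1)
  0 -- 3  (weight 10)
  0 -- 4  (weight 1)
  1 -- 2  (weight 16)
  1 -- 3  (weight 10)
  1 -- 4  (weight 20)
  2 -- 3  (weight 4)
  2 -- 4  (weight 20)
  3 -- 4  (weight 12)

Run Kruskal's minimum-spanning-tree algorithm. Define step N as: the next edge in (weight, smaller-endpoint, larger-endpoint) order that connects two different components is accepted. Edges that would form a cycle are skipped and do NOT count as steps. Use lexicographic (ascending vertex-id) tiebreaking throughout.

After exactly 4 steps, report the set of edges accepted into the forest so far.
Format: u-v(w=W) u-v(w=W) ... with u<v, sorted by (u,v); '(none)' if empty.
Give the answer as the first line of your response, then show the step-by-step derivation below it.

0-1(w=3) 0-2(w=1) 0-4(w=1) 2-3(w=4)

step 1: add edge 0-2 (w=1); MST = {0-2(w=1)}
step 2: add edge 0-4 (w=1); MST = {0-2(w=1) 0-4(w=1)}
step 3: add edge 0-1 (w=3); MST = {0-1(w=3) 0-2(w=1) 0-4(w=1)}
step 4: add edge 2-3 (w=4); MST = {0-1(w=3) 0-2(w=1) 0-4(w=1) 2-3(w=4)}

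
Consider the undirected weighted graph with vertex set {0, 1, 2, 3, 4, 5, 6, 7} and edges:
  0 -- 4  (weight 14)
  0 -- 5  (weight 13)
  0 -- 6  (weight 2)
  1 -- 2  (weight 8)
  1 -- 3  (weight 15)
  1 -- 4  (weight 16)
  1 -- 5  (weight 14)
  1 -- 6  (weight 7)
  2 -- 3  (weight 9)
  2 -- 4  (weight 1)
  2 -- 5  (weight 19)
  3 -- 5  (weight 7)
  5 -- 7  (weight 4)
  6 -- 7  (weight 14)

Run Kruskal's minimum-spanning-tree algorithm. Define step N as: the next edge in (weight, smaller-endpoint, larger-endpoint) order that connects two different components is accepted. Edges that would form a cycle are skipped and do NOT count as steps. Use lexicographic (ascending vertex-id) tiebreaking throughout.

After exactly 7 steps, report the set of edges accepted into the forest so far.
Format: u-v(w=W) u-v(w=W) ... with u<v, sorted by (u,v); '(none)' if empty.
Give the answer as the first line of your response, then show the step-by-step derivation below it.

0-6(w=2) 1-2(w=8) 1-6(w=7) 2-3(w=9) 2-4(w=1) 3-5(w=7) 5-7(w=4)

step 1: add edge 2-4 (w=1); MST = {2-4(w=1)}
step 2: add edge 0-6 (w=2); MST = {0-6(w=2) 2-4(w=1)}
step 3: add edge 5-7 (w=4); MST = {0-6(w=2) 2-4(w=1) 5-7(w=4)}
step 4: add edge 1-6 (w=7); MST = {0-6(w=2) 1-6(w=7) 2-4(w=1) 5-7(w=4)}
step 5: add edge 3-5 (w=7); MST = {0-6(w=2) 1-6(w=7) 2-4(w=1) 3-5(w=7) 5-7(w=4)}
step 6: add edge 1-2 (w=8); MST = {0-6(w=2) 1-2(w=8) 1-6(w=7) 2-4(w=1) 3-5(w=7) 5-7(w=4)}
step 7: add edge 2-3 (w=9); MST = {0-6(w=2) 1-2(w=8) 1-6(w=7) 2-3(w=9) 2-4(w=1) 3-5(w=7) 5-7(w=4)}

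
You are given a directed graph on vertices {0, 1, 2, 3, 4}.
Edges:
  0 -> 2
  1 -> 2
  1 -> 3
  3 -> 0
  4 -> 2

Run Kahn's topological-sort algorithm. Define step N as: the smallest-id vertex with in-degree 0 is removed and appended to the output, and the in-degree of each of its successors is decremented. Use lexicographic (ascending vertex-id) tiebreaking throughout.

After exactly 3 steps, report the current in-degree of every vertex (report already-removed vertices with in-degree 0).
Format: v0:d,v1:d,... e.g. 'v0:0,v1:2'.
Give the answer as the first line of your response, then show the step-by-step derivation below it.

v0:0,v1:0,v2:1,v3:0,v4:0

step 1: output 1; order=[1]; indeg=(1,0,2,0,0)
step 2: output 3; order=[1,3]; indeg=(0,0,2,0,0)
step 3: output 0; order=[1,3,0]; indeg=(0,0,1,0,0)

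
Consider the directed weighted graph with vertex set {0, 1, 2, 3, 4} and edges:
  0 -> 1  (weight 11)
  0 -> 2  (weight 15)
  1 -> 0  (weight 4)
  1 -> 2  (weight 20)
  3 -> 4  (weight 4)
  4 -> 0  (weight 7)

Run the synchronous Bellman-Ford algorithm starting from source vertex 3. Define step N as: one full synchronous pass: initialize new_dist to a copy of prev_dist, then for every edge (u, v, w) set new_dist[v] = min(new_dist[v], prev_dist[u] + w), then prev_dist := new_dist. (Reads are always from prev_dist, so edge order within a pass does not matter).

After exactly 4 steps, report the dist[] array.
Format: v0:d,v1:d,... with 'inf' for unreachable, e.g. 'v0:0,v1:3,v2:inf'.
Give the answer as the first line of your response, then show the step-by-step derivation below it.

v0:11,v1:22,v2:26,v3:0,v4:4

step 1: dist = v0:inf,v1:inf,v2:inf,v3:0,v4:4
step 2: dist = v0:11,v1:inf,v2:inf,v3:0,v4:4
step 3: dist = v0:11,v1:22,v2:26,v3:0,v4:4
step 4: dist = v0:11,v1:22,v2:26,v3:0,v4:4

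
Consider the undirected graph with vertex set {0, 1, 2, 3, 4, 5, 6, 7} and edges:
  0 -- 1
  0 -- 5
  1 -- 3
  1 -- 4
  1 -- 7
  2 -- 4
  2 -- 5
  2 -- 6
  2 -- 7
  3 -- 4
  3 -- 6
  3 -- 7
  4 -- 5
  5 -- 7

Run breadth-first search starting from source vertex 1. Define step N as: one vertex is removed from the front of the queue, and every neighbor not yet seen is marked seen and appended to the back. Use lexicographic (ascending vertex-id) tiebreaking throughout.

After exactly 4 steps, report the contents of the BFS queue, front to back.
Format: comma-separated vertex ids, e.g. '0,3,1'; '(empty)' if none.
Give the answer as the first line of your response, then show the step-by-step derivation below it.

7,5,6,2

step 1: dequeue 1; queue=[0,3,4,7]; order=1
step 2: dequeue 0; queue=[3,4,7,5]; order=1,0
step 3: dequeue 3; queue=[4,7,5,6]; order=1,0,3
step 4: dequeue 4; queue=[7,5,6,2]; order=1,0,3,4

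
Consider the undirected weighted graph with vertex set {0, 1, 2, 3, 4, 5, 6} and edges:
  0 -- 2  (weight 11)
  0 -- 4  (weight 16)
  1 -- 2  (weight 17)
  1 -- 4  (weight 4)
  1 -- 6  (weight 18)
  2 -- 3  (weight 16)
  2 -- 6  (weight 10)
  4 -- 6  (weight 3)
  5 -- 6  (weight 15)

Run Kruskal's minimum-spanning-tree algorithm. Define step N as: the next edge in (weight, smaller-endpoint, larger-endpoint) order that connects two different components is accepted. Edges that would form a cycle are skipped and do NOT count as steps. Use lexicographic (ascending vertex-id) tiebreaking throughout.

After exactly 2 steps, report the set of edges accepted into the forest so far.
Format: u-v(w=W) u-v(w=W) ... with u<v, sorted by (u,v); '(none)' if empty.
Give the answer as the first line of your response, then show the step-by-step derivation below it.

1-4(w=4) 4-6(w=3)

step 1: add edge 4-6 (w=3); MST = {4-6(w=3)}
step 2: add edge 1-4 (w=4); MST = {1-4(w=4) 4-6(w=3)}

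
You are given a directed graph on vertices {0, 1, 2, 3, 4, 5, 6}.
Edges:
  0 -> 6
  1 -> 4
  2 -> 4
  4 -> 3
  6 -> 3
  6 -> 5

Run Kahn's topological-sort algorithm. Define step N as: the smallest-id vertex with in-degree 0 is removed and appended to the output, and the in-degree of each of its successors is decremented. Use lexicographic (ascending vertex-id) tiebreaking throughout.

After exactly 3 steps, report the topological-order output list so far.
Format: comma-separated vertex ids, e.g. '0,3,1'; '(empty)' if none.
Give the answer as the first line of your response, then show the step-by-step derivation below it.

0,1,2

step 1: output 0; order=[0]; indeg=(0,0,0,2,2,1,0)
step 2: output 1; order=[0,1]; indeg=(0,0,0,2,1,1,0)
step 3: output 2; order=[0,1,2]; indeg=(0,0,0,2,0,1,0)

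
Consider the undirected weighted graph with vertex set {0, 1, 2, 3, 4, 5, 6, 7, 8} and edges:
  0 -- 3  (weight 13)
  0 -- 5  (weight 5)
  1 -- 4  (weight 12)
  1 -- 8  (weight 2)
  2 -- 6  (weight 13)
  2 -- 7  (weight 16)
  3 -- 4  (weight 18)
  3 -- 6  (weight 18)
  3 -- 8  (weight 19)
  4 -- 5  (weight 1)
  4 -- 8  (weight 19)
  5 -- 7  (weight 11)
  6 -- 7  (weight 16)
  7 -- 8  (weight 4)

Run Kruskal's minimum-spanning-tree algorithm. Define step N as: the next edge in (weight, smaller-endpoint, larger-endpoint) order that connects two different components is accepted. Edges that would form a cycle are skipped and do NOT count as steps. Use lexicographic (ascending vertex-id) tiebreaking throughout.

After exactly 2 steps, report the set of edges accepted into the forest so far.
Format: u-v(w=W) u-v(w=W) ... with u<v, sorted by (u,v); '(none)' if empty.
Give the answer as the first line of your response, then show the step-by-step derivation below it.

1-8(w=2) 4-5(w=1)

step 1: add edge 4-5 (w=1); MST = {4-5(w=1)}
step 2: add edge 1-8 (w=2); MST = {1-8(w=2) 4-5(w=1)}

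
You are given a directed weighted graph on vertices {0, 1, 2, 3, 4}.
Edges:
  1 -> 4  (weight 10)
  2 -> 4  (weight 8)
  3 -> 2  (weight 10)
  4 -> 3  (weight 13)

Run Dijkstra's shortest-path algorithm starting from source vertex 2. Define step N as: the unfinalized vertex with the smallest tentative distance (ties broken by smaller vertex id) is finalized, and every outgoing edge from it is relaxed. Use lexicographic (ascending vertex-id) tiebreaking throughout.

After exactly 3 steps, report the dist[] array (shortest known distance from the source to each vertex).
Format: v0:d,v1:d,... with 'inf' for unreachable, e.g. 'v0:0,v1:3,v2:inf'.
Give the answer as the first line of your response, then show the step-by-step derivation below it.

v0:inf,v1:inf,v2:0,v3:21,v4:8

step 1: dist = v0:inf,v1:inf,v2:0,v3:inf,v4:8
step 2: dist = v0:inf,v1:inf,v2:0,v3:21,v4:8
step 3: dist = v0:inf,v1:inf,v2:0,v3:21,v4:8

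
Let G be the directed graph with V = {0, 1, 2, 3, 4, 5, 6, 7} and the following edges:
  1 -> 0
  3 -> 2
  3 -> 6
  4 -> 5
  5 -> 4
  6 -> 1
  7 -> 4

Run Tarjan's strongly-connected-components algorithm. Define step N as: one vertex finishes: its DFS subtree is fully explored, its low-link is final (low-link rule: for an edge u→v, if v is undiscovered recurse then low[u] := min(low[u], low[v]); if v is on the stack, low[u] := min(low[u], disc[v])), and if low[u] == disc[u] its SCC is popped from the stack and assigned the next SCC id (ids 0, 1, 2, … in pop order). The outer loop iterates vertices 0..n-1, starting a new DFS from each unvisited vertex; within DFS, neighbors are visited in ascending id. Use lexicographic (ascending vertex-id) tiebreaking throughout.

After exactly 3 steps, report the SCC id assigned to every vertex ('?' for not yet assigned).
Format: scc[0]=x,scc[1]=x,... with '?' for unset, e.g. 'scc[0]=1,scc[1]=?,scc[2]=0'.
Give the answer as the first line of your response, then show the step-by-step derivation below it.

scc[0]=0,scc[1]=1,scc[2]=2,scc[3]=?,scc[4]=?,scc[5]=?,scc[6]=?,scc[7]=?

step 1: low=(low[0]=0,low[1]=?,low[2]=?,low[3]=?,low[4]=?,low[5]=?,low[6]=?,low[7]=?); scc=(scc[0]=0,scc[1]=?,scc[2]=?,scc[3]=?,scc[4]=?,scc[5]=?,scc[6]=?,scc[7]=?)
step 2: low=(low[0]=0,low[1]=1,low[2]=?,low[3]=?,low[4]=?,low[5]=?,low[6]=?,low[7]=?); scc=(scc[0]=0,scc[1]=1,scc[2]=?,scc[3]=?,scc[4]=?,scc[5]=?,scc[6]=?,scc[7]=?)
step 3: low=(low[0]=0,low[1]=1,low[2]=2,low[3]=?,low[4]=?,low[5]=?,low[6]=?,low[7]=?); scc=(scc[0]=0,scc[1]=1,scc[2]=2,scc[3]=?,scc[4]=?,scc[5]=?,scc[6]=?,scc[7]=?)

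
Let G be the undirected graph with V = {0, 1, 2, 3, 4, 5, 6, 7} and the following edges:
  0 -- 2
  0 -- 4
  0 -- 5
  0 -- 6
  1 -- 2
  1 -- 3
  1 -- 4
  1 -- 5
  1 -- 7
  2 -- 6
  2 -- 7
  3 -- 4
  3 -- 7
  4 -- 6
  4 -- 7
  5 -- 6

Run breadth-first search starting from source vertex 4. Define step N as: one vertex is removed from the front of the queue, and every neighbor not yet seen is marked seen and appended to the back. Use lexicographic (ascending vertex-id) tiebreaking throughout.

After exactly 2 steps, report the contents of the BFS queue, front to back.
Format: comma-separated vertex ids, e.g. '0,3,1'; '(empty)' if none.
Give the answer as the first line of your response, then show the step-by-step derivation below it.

1,3,6,7,2,5

step 1: dequeue 4; queue=[0,1,3,6,7]; order=4
step 2: dequeue 0; queue=[1,3,6,7,2,5]; order=4,0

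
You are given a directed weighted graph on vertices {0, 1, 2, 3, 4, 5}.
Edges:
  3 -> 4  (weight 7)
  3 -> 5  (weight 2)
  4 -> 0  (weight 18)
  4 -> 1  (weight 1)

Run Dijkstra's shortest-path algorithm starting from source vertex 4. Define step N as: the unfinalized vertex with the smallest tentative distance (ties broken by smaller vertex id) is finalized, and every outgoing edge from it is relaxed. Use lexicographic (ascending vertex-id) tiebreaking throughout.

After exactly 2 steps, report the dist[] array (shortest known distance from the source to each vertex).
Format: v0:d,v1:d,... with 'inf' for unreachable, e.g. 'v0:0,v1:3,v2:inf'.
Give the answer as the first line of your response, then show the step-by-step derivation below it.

v0:18,v1:1,v2:inf,v3:inf,v4:0,v5:inf

step 1: dist = v0:18,v1:1,v2:inf,v3:inf,v4:0,v5:inf
step 2: dist = v0:18,v1:1,v2:inf,v3:inf,v4:0,v5:inf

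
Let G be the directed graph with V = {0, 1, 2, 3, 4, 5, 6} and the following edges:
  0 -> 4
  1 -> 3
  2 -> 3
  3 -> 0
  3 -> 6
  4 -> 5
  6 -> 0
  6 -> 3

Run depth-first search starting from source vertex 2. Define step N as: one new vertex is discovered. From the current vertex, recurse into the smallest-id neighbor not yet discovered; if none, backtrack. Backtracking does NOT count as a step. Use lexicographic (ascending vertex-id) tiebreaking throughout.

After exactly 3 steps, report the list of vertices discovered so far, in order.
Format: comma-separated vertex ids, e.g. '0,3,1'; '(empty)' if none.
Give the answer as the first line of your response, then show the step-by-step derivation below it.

2,3,0

step 1: discover 2; path=2; order=2
step 2: discover 3; path=2>3; order=2,3
step 3: discover 0; path=2>3>0; order=2,3,0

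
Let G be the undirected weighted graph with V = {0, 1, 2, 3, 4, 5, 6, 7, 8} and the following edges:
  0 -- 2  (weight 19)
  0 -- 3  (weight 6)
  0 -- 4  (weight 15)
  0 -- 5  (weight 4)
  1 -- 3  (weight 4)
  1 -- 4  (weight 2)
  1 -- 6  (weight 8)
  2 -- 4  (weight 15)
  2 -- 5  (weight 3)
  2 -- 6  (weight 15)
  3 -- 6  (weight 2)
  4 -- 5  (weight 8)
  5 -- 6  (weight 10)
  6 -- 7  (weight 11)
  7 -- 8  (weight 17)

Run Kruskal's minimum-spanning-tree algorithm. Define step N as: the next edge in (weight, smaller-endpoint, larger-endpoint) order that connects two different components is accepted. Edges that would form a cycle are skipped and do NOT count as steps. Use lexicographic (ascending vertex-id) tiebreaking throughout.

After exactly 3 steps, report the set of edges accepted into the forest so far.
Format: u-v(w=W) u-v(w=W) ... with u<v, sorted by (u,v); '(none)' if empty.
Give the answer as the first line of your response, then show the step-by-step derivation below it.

1-4(w=2) 2-5(w=3) 3-6(w=2)

step 1: add edge 1-4 (w=2); MST = {1-4(w=2)}
step 2: add edge 3-6 (w=2); MST = {1-4(w=2) 3-6(w=2)}
step 3: add edge 2-5 (w=3); MST = {1-4(w=2) 2-5(w=3) 3-6(w=2)}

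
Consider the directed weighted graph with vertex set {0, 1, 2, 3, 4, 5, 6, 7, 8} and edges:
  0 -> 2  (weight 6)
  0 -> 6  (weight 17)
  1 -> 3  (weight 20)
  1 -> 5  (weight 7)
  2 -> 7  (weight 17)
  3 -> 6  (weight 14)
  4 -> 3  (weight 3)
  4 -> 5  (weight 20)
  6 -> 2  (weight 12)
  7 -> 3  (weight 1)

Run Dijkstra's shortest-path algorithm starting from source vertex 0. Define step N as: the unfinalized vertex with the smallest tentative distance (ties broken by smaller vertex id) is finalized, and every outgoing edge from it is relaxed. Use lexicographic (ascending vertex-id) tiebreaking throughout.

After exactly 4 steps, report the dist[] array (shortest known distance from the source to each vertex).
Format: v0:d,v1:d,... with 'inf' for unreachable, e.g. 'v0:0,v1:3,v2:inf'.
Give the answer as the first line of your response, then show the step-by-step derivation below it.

v0:0,v1:inf,v2:6,v3:24,v4:inf,v5:inf,v6:17,v7:23,v8:inf

step 1: dist = v0:0,v1:inf,v2:6,v3:inf,v4:inf,v5:inf,v6:17,v7:inf,v8:inf
step 2: dist = v0:0,v1:inf,v2:6,v3:inf,v4:inf,v5:inf,v6:17,v7:23,v8:inf
step 3: dist = v0:0,v1:inf,v2:6,v3:inf,v4:inf,v5:inf,v6:17,v7:23,v8:inf
step 4: dist = v0:0,v1:inf,v2:6,v3:24,v4:inf,v5:inf,v6:17,v7:23,v8:inf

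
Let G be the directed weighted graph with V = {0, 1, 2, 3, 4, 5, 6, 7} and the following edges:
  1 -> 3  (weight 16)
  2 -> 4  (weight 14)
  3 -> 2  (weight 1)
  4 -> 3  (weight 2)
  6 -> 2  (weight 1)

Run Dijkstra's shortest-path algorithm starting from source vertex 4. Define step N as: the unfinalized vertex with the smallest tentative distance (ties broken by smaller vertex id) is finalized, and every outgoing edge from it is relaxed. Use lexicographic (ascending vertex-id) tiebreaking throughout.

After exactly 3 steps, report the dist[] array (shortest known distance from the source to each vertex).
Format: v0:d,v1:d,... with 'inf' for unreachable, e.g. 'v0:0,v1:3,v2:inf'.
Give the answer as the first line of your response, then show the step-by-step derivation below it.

v0:inf,v1:inf,v2:3,v3:2,v4:0,v5:inf,v6:inf,v7:inf

step 1: dist = v0:inf,v1:inf,v2:inf,v3:2,v4:0,v5:inf,v6:inf,v7:inf
step 2: dist = v0:inf,v1:inf,v2:3,v3:2,v4:0,v5:inf,v6:inf,v7:inf
step 3: dist = v0:inf,v1:inf,v2:3,v3:2,v4:0,v5:inf,v6:inf,v7:inf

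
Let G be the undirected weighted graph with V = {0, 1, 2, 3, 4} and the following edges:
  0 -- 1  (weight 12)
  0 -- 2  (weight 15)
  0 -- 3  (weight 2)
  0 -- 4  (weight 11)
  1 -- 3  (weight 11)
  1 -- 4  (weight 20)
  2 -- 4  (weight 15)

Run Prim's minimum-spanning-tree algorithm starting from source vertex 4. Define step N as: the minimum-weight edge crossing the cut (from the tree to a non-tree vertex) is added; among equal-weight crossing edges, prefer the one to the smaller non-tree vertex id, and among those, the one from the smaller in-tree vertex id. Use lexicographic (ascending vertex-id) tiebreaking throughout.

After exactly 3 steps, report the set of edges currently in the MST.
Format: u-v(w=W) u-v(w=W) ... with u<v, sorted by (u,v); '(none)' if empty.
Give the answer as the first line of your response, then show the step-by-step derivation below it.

0-3(w=2) 0-4(w=11) 1-3(w=11)

step 1: add edge 0-4 (w=11); MST = {0-4(w=11)}
step 2: add edge 0-3 (w=2); MST = {0-3(w=2) 0-4(w=11)}
step 3: add edge 1-3 (w=11); MST = {0-3(w=2) 0-4(w=11) 1-3(w=11)}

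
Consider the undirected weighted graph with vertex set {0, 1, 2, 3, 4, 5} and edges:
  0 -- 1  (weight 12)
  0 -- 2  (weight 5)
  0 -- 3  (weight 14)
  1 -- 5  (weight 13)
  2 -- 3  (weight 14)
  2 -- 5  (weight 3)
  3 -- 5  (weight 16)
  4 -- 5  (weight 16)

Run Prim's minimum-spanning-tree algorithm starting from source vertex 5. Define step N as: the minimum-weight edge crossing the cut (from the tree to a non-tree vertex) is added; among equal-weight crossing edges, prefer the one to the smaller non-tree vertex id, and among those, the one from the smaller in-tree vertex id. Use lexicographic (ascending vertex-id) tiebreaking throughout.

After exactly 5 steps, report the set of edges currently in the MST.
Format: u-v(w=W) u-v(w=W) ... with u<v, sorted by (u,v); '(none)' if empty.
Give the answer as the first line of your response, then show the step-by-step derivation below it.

0-1(w=12) 0-2(w=5) 0-3(w=14) 2-5(w=3) 4-5(w=16)

step 1: add edge 2-5 (w=3); MST = {2-5(w=3)}
step 2: add edge 0-2 (w=5); MST = {0-2(w=5) 2-5(w=3)}
step 3: add edge 0-1 (w=12); MST = {0-1(w=12) 0-2(w=5) 2-5(w=3)}
step 4: add edge 0-3 (w=14); MST = {0-1(w=12) 0-2(w=5) 0-3(w=14) 2-5(w=3)}
step 5: add edge 4-5 (w=16); MST = {0-1(w=12) 0-2(w=5) 0-3(w=14) 2-5(w=3) 4-5(w=16)}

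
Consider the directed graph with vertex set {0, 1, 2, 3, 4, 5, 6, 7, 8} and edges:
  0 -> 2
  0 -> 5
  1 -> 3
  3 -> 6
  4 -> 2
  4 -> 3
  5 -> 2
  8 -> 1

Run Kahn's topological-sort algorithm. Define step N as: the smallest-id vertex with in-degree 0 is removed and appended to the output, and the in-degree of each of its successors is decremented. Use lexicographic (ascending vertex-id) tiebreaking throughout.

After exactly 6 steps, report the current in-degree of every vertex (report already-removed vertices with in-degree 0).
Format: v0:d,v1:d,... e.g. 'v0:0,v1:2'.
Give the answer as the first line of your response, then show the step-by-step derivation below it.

v0:0,v1:0,v2:0,v3:1,v4:0,v5:0,v6:1,v7:0,v8:0

step 1: output 0; order=[0]; indeg=(0,1,2,2,0,0,1,0,0)
step 2: output 4; order=[0,4]; indeg=(0,1,1,1,0,0,1,0,0)
step 3: output 5; order=[0,4,5]; indeg=(0,1,0,1,0,0,1,0,0)
step 4: output 2; order=[0,4,5,2]; indeg=(0,1,0,1,0,0,1,0,0)
step 5: output 7; order=[0,4,5,2,7]; indeg=(0,1,0,1,0,0,1,0,0)
step 6: output 8; order=[0,4,5,2,7,8]; indeg=(0,0,0,1,0,0,1,0,0)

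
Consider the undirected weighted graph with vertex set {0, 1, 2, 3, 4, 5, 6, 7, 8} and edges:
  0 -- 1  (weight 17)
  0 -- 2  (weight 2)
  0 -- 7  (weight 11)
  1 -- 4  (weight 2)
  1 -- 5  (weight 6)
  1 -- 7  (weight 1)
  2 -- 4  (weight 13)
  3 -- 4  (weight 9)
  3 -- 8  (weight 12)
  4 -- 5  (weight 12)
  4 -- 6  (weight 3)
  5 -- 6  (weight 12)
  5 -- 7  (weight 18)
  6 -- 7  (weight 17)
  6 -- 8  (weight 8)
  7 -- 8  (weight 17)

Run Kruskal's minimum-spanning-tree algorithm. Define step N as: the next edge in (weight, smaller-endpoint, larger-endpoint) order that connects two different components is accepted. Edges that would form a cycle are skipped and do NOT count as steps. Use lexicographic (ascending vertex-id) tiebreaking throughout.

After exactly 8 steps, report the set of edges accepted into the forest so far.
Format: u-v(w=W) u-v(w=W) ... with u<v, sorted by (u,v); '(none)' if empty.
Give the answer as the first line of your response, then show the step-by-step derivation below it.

0-2(w=2) 0-7(w=11) 1-4(w=2) 1-5(w=6) 1-7(w=1) 3-4(w=9) 4-6(w=3) 6-8(w=8)

step 1: add edge 1-7 (w=1); MST = {1-7(w=1)}
step 2: add edge 0-2 (w=2); MST = {0-2(w=2) 1-7(w=1)}
step 3: add edge 1-4 (w=2); MST = {0-2(w=2) 1-4(w=2) 1-7(w=1)}
step 4: add edge 4-6 (w=3); MST = {0-2(w=2) 1-4(w=2) 1-7(w=1) 4-6(w=3)}
step 5: add edge 1-5 (w=6); MST = {0-2(w=2) 1-4(w=2) 1-5(w=6) 1-7(w=1) 4-6(w=3)}
step 6: add edge 6-8 (w=8); MST = {0-2(w=2) 1-4(w=2) 1-5(w=6) 1-7(w=1) 4-6(w=3) 6-8(w=8)}
step 7: add edge 3-4 (w=9); MST = {0-2(w=2) 1-4(w=2) 1-5(w=6) 1-7(w=1) 3-4(w=9) 4-6(w=3) 6-8(w=8)}
step 8: add edge 0-7 (w=11); MST = {0-2(w=2) 0-7(w=11) 1-4(w=2) 1-5(w=6) 1-7(w=1) 3-4(w=9) 4-6(w=3) 6-8(w=8)}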